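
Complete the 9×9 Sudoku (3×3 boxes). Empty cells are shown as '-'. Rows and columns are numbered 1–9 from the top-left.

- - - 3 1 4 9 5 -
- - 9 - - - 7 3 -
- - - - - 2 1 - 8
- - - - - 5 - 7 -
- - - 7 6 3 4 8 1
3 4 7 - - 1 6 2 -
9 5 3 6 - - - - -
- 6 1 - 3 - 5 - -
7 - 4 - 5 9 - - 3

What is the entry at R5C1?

5

R2C5 = 8 (sole candidate).
R2C6 = 6 (sole candidate).
R4C7 = 3 (sole candidate).
R4C9 = 9 (sole candidate).
R6C5 = 9 (sole candidate).
R6C9 = 5 (sole candidate).
R2C4 = 5 (sole candidate).
R3C4 = 9 (sole candidate).
R3C5 = 7 (sole candidate).
R6C4 = 8 (sole candidate).
R3C2 = 3 (sole candidate).
R1C2 = 7 (hidden single in row 1).
R5C2 = 9 (hidden single in row 5).
R7C8 = 1 (hidden single in row 7).
R9C8 = 6 (sole candidate).
R3C8 = 4 (sole candidate).
R8C8 = 9 (sole candidate).
R2C9 = 2 (sole candidate).
R1C9 = 6 (sole candidate).
R2C2 = 1 (sole candidate).
R2C1 = 4 (sole candidate).
R4C1 = 1 (hidden single in row 4).
R4C3 = 6 (hidden single in row 4).
R3C3 = 5 (sole candidate).
R5C3 = 2 (sole candidate).
R1C3 = 8 (sole candidate).
R3C1 = 6 (sole candidate).
R4C2 = 8 (sole candidate).
R5C1 = 5: row 5 has {1,2,3,4,6,7,8,9}; col 1 has {1,3,4,6,7,9}; box has {1,2,3,4,6,7,8,9} → only 5 remains.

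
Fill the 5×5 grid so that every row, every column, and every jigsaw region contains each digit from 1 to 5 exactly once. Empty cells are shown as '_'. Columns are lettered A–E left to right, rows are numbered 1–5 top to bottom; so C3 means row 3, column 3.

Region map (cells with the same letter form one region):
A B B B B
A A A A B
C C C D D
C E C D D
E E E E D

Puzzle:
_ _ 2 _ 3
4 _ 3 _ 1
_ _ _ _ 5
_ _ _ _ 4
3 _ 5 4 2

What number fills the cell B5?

1

D1 = 5 (sole candidate).
D2 = 2 (sole candidate).
C4 = 1 (sole candidate).
D4 = 3 (sole candidate).
B5 = 1: row 5 has {2,3,4,5}; col 2 has {}; region has {3,4,5} → only 1 remains.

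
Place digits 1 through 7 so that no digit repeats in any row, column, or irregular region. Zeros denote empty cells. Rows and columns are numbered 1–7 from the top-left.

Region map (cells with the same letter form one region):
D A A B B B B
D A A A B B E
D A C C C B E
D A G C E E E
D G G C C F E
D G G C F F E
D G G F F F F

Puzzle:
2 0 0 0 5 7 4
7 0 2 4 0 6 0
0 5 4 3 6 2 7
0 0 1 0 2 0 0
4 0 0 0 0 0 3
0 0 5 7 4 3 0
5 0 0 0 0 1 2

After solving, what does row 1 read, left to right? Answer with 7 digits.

R1C4 = 1: row 1 has {2,4,5,7}; col 4 has {3,4,7}; region has {2,4,5,6,7} → only 1 remains.
R2C5 = 3 (sole candidate).
R3C1 = 1 (sole candidate).
R4C4 = 5 (sole candidate).
R4C6 = 4 (sole candidate).
R4C7 = 6 (sole candidate).
R5C4 = 2 (sole candidate).
R5C5 = 1 (sole candidate).
R5C6 = 5 (sole candidate).
R6C1 = 6 (sole candidate).
R6C2 = 2 (sole candidate).
R6C7 = 1 (sole candidate).
R7C4 = 6 (sole candidate).
R7C5 = 7 (sole candidate).
R2C2 = 1 (sole candidate).
R2C7 = 5 (sole candidate).
R4C1 = 3 (sole candidate).
R4C2 = 7 (sole candidate).
R5C2 = 6 (sole candidate).
R5C3 = 7 (sole candidate).
R7C3 = 3 (sole candidate).
R1C2 = 3: row 1 has {1,2,4,5,7}; col 2 has {1,2,5,6,7}; region has {1,2,4,5,7} → only 3 remains.
R1C3 = 6: row 1 has {1,2,3,4,5,7}; col 3 has {1,2,3,4,5,7}; region has {1,2,3,4,5,7} → only 6 remains.

2361574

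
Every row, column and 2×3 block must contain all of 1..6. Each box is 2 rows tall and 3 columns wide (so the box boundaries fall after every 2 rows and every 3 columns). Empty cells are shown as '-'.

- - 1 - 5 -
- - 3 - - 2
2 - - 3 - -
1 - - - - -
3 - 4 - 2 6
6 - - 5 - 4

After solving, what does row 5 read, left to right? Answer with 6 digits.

row 1, column 1 = 4 (sole candidate).
row 1, column 4 = 6 (sole candidate).
row 1, column 6 = 3 (sole candidate).
row 2, column 1 = 5 (sole candidate).
row 2, column 2 = 6 (sole candidate).
row 4, column 6 = 5 (sole candidate).
row 5, column 4 = 1: row 5 has {2,3,4,6}; col 4 has {3,5,6}; box has {2,4,5,6} → only 1 remains.
row 6, column 3 = 2 (sole candidate).
row 6, column 5 = 3 (sole candidate).
row 1, column 2 = 2 (sole candidate).
row 2, column 4 = 4 (sole candidate).
row 2, column 5 = 1 (sole candidate).
row 3, column 6 = 1 (sole candidate).
row 4, column 3 = 6 (sole candidate).
row 4, column 4 = 2 (sole candidate).
row 4, column 5 = 4 (sole candidate).
row 5, column 2 = 5: row 5 has {1,2,3,4,6}; col 2 has {2,6}; box has {2,3,4,6} → only 5 remains.

354126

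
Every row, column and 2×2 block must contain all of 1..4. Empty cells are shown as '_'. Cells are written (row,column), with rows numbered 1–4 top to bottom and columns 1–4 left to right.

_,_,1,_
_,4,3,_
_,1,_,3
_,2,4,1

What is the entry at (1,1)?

2

(1,2) = 3: row 1 has {1}; col 2 has {1,2,4}; box has {4} → only 3 remains.
(2,4) = 2: row 2 has {3,4}; col 4 has {1,3}; box has {1,3} → only 2 remains.
(3,1) = 4: row 3 has {1,3}; col 1 has {}; box has {1,2} → only 4 remains.
(3,3) = 2: row 3 has {1,3,4}; col 3 has {1,3,4}; box has {1,3,4} → only 2 remains.
(4,1) = 3: row 4 has {1,2,4}; col 1 has {4}; box has {1,2,4} → only 3 remains.
(1,1) = 2: row 1 has {1,3}; col 1 has {3,4}; box has {3,4} → only 2 remains.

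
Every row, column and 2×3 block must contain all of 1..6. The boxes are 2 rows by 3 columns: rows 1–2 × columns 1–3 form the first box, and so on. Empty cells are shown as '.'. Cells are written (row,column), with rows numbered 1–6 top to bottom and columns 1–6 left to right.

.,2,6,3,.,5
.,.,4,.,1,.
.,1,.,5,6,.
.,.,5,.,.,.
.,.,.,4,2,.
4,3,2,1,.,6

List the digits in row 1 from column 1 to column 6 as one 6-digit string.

(1,1) = 1: row 1 has {2,3,5,6}; col 1 has {4}; box has {2,4,6} → only 1 remains.
(1,5) = 4: row 1 has {1,2,3,5,6}; col 5 has {1,2,6}; box has {1,3,5} → only 4 remains.

126345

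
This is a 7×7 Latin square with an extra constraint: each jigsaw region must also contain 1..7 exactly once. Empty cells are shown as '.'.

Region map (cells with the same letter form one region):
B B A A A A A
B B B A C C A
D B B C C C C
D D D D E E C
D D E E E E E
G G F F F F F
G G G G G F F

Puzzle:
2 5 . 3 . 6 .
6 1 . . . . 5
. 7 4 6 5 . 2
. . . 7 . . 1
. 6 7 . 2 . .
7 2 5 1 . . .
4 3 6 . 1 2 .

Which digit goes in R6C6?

4

R1C3 = 1 (sole candidate).
R2C3 = 3 (sole candidate).
R3C6 = 3 (sole candidate).
R4C2 = 4 (sole candidate).
R4C3 = 2 (sole candidate).
R4C6 = 5 (sole candidate).
R5C4 = 4 (sole candidate).
R5C6 = 1 (sole candidate).
R5C7 = 3 (sole candidate).
R6C6 = 4: row 6 has {1,2,5,7}; col 6 has {1,2,3,5,6}; region has {1,2,5} → only 4 remains.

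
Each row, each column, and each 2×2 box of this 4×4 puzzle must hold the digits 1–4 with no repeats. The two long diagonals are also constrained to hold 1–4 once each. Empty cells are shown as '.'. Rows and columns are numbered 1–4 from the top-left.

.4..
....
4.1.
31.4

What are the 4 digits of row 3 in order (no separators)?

4213

row 1, column 1 = 2 (sole candidate).
row 1, column 3 = 3 (sole candidate).
row 1, column 4 = 1 (sole candidate).
row 2, column 1 = 1 (sole candidate).
row 2, column 2 = 3 (sole candidate).
row 2, column 4 = 2 (sole candidate).
row 3, column 2 = 2: row 3 has {1,4}; col 2 has {1,3,4}; box has {1,3,4}; anti-diagonal has {1,3} → only 2 remains.
row 3, column 4 = 3: row 3 has {1,2,4}; col 4 has {1,2,4}; box has {1,4} → only 3 remains.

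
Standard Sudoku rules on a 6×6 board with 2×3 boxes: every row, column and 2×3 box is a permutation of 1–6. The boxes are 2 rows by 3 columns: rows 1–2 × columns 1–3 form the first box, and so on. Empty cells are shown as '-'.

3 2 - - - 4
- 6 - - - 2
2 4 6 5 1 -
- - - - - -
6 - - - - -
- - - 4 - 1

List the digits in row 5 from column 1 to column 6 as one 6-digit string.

614325

r3c6 = 3 (sole candidate).
r4c6 = 6 (sole candidate).
r5c6 = 5: row 5 has {6}; col 6 has {1,2,3,4,6}; box has {1,4} → only 5 remains.
r6c1 = 5 (sole candidate).
r6c2 = 3 (sole candidate).
r6c3 = 2 (sole candidate).
r6c5 = 6 (sole candidate).
r1c5 = 5 (sole candidate).
r2c5 = 3 (sole candidate).
r4c1 = 1 (sole candidate).
r4c2 = 5 (sole candidate).
r4c3 = 3 (sole candidate).
r4c4 = 2 (sole candidate).
r4c5 = 4 (sole candidate).
r5c2 = 1: row 5 has {5,6}; col 2 has {2,3,4,5,6}; box has {2,3,5,6} → only 1 remains.
r5c3 = 4: row 5 has {1,5,6}; col 3 has {2,3,6}; box has {1,2,3,5,6} → only 4 remains.
r5c4 = 3: row 5 has {1,4,5,6}; col 4 has {2,4,5}; box has {1,4,5,6} → only 3 remains.
r5c5 = 2: row 5 has {1,3,4,5,6}; col 5 has {1,3,4,5,6}; box has {1,3,4,5,6} → only 2 remains.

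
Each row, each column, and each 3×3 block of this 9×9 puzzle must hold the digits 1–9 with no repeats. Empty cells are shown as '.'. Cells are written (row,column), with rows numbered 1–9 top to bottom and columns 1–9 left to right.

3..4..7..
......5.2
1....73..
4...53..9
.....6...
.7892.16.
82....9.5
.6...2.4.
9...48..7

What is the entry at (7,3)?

4

(4,2) = 1 (sole candidate).
(6,1) = 5 (sole candidate).
(6,6) = 4 (sole candidate).
(6,9) = 3 (sole candidate).
(7,6) = 1 (sole candidate).
(7,8) = 3 (sole candidate).
(8,1) = 7 (sole candidate).
(8,7) = 8 (sole candidate).
(8,9) = 1 (sole candidate).
(9,8) = 2 (sole candidate).
(2,1) = 6 (sole candidate).
(2,6) = 9 (sole candidate).
(4,7) = 2 (sole candidate).
(5,1) = 2 (sole candidate).
(5,7) = 4 (sole candidate).
(5,9) = 8 (sole candidate).
(7,3) = 4: row 7 has {1,2,3,5,8,9}; col 3 has {8}; box has {2,6,7,8,9} → only 4 remains.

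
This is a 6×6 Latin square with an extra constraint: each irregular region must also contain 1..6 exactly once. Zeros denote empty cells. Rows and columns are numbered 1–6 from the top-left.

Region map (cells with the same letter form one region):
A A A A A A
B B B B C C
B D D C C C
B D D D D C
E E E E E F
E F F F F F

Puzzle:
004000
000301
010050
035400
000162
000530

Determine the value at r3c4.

2

r4c5 = 2: row 4 has {3,4,5}; col 5 has {3,5,6}; region has {1,3,4,5} → only 2 remains.
r4c6 = 6: row 4 has {2,3,4,5}; col 6 has {1,2}; region has {1,5} → only 6 remains.
r5c3 = 3: row 5 has {1,2,6}; col 3 has {4,5}; region has {1,6} → only 3 remains.
r6c6 = 4: row 6 has {3,5}; col 6 has {1,2,6}; region has {2,3,5} → only 4 remains.
r1c5 = 1: row 1 has {4}; col 5 has {2,3,5,6}; region has {4} → only 1 remains.
r2c5 = 4: row 2 has {1,3}; col 5 has {1,2,3,5,6}; region has {1,5,6} → only 4 remains.
r3c3 = 6: row 3 has {1,5}; col 3 has {3,4,5}; region has {1,2,3,4,5} → only 6 remains.
r3c4 = 2: row 3 has {1,5,6}; col 4 has {1,3,4,5}; region has {1,4,5,6} → only 2 remains.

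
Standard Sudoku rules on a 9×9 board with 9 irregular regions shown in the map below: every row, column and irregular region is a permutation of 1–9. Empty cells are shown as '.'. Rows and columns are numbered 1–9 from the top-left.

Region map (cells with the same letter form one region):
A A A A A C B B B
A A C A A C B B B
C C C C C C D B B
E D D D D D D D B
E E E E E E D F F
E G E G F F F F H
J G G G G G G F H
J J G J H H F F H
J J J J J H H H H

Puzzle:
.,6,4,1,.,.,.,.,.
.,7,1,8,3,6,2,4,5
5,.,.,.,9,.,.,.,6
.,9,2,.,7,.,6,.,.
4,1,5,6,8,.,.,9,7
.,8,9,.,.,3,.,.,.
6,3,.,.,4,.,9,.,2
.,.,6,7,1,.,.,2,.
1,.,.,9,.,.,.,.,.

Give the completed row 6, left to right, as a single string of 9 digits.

789263514

r2c1 = 9 (sole candidate).
r4c1 = 3 (sole candidate).
r5c6 = 2 (sole candidate).
r5c7 = 3 (sole candidate).
r6c1 = 7: row 6 has {3,8,9}; col 1 has {1,3,4,5,6,9}; region has {1,2,3,4,5,6,8,9} → only 7 remains.
r6c9 = 4: row 6 has {3,7,8,9}; col 9 has {2,5,6,7}; region has {1,2} → only 4 remains.
r7c3 = 7 (sole candidate).
r7c4 = 5 (sole candidate).
r7c6 = 1 (sole candidate).
r7c8 = 8 (sole candidate).
r8c1 = 8 (sole candidate).
r9c3 = 3 (sole candidate).
r9c9 = 8 (sole candidate).
r1c1 = 2 (sole candidate).
r1c5 = 5 (sole candidate).
r3c3 = 8 (sole candidate).
r4c4 = 4 (sole candidate).
r4c9 = 1 (sole candidate).
r6c4 = 2: row 6 has {3,4,7,8,9}; col 4 has {1,4,5,6,7,8,9}; region has {1,3,4,5,6,7,8,9} → only 2 remains.
r6c5 = 6: row 6 has {2,3,4,7,8,9}; col 5 has {1,3,4,5,7,8,9}; region has {2,3,7,8,9} → only 6 remains.
r9c5 = 2 (sole candidate).
r1c6 = 7 (sole candidate).
r1c7 = 8 (sole candidate).
r1c8 = 3 (sole candidate).
r1c9 = 9 (sole candidate).
r3c4 = 3 (sole candidate).
r3c6 = 4 (sole candidate).
r3c7 = 1 (sole candidate).
r3c8 = 7 (sole candidate).
r4c8 = 5 (sole candidate).
r6c7 = 5: row 6 has {2,3,4,6,7,8,9}; col 7 has {1,2,3,6,8,9}; region has {2,3,6,7,8,9} → only 5 remains.
r6c8 = 1: row 6 has {2,3,4,5,6,7,8,9}; col 8 has {2,3,4,5,7,8,9}; region has {2,3,5,6,7,8,9} → only 1 remains.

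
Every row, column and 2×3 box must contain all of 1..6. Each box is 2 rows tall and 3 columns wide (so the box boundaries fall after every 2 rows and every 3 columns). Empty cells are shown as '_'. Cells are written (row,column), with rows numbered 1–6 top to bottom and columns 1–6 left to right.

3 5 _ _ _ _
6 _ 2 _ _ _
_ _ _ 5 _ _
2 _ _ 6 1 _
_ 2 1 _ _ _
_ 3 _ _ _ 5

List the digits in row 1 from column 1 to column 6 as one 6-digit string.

354261

(1,3) = 4: row 1 has {3,5}; col 3 has {1,2}; box has {2,3,5,6} → only 4 remains.
(2,2) = 1: row 2 has {2,6}; col 2 has {2,3,5}; box has {2,3,4,5,6} → only 1 remains.
(4,2) = 4: row 4 has {1,2,6}; col 2 has {1,2,3,5}; box has {2} → only 4 remains.
(4,6) = 3: row 4 has {1,2,4,6}; col 6 has {5}; box has {1,5,6} → only 3 remains.
(6,1) = 4: row 6 has {3,5}; col 1 has {2,3,6}; box has {1,2,3} → only 4 remains.
(6,3) = 6: row 6 has {3,4,5}; col 3 has {1,2,4}; box has {1,2,3,4} → only 6 remains.
(6,5) = 2: row 6 has {3,4,5,6}; col 5 has {1}; box has {5} → only 2 remains.
(1,5) = 6: row 1 has {3,4,5}; col 5 has {1,2}; box has {} → only 6 remains.
(2,6) = 4: row 2 has {1,2,6}; col 6 has {3,5}; box has {6} → only 4 remains.
(3,1) = 1: row 3 has {5}; col 1 has {2,3,4,6}; box has {2,4} → only 1 remains.
(3,2) = 6: row 3 has {1,5}; col 2 has {1,2,3,4,5}; box has {1,2,4} → only 6 remains.
(3,3) = 3: row 3 has {1,5,6}; col 3 has {1,2,4,6}; box has {1,2,4,6} → only 3 remains.
(3,5) = 4: row 3 has {1,3,5,6}; col 5 has {1,2,6}; box has {1,3,5,6} → only 4 remains.
(3,6) = 2: row 3 has {1,3,4,5,6}; col 6 has {3,4,5}; box has {1,3,4,5,6} → only 2 remains.
(4,3) = 5: row 4 has {1,2,3,4,6}; col 3 has {1,2,3,4,6}; box has {1,2,3,4,6} → only 5 remains.
(5,1) = 5: row 5 has {1,2}; col 1 has {1,2,3,4,6}; box has {1,2,3,4,6} → only 5 remains.
(5,5) = 3: row 5 has {1,2,5}; col 5 has {1,2,4,6}; box has {2,5} → only 3 remains.
(5,6) = 6: row 5 has {1,2,3,5}; col 6 has {2,3,4,5}; box has {2,3,5} → only 6 remains.
(6,4) = 1: row 6 has {2,3,4,5,6}; col 4 has {5,6}; box has {2,3,5,6} → only 1 remains.
(1,4) = 2: row 1 has {3,4,5,6}; col 4 has {1,5,6}; box has {4,6} → only 2 remains.
(1,6) = 1: row 1 has {2,3,4,5,6}; col 6 has {2,3,4,5,6}; box has {2,4,6} → only 1 remains.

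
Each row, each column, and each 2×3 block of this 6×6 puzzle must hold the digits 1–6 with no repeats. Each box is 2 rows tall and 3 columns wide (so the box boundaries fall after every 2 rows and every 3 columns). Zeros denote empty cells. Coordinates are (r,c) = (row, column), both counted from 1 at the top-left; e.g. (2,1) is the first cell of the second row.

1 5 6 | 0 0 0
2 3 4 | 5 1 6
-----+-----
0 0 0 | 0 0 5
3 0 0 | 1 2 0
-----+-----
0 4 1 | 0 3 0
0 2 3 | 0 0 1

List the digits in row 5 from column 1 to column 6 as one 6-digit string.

541632

(1,5) = 4: row 1 has {1,5,6}; col 5 has {1,2,3}; box has {1,5,6} → only 4 remains.
(3,3) = 2: row 3 has {5}; col 3 has {1,3,4,6}; box has {3} → only 2 remains.
(3,5) = 6: row 3 has {2,5}; col 5 has {1,2,3,4}; box has {1,2,5} → only 6 remains.
(4,2) = 6: row 4 has {1,2,3}; col 2 has {2,3,4,5}; box has {2,3} → only 6 remains.
(4,3) = 5: row 4 has {1,2,3,6}; col 3 has {1,2,3,4,6}; box has {2,3,6} → only 5 remains.
(4,6) = 4: row 4 has {1,2,3,5,6}; col 6 has {1,5,6}; box has {1,2,5,6} → only 4 remains.
(5,6) = 2: row 5 has {1,3,4}; col 6 has {1,4,5,6}; box has {1,3} → only 2 remains.
(6,5) = 5: row 6 has {1,2,3}; col 5 has {1,2,3,4,6}; box has {1,2,3} → only 5 remains.
(1,6) = 3: row 1 has {1,4,5,6}; col 6 has {1,2,4,5,6}; box has {1,4,5,6} → only 3 remains.
(3,1) = 4: row 3 has {2,5,6}; col 1 has {1,2,3}; box has {2,3,5,6} → only 4 remains.
(3,2) = 1: row 3 has {2,4,5,6}; col 2 has {2,3,4,5,6}; box has {2,3,4,5,6} → only 1 remains.
(3,4) = 3: row 3 has {1,2,4,5,6}; col 4 has {1,5}; box has {1,2,4,5,6} → only 3 remains.
(5,4) = 6: row 5 has {1,2,3,4}; col 4 has {1,3,5}; box has {1,2,3,5} → only 6 remains.
(6,1) = 6: row 6 has {1,2,3,5}; col 1 has {1,2,3,4}; box has {1,2,3,4} → only 6 remains.
(6,4) = 4: row 6 has {1,2,3,5,6}; col 4 has {1,3,5,6}; box has {1,2,3,5,6} → only 4 remains.
(1,4) = 2: row 1 has {1,3,4,5,6}; col 4 has {1,3,4,5,6}; box has {1,3,4,5,6} → only 2 remains.
(5,1) = 5: row 5 has {1,2,3,4,6}; col 1 has {1,2,3,4,6}; box has {1,2,3,4,6} → only 5 remains.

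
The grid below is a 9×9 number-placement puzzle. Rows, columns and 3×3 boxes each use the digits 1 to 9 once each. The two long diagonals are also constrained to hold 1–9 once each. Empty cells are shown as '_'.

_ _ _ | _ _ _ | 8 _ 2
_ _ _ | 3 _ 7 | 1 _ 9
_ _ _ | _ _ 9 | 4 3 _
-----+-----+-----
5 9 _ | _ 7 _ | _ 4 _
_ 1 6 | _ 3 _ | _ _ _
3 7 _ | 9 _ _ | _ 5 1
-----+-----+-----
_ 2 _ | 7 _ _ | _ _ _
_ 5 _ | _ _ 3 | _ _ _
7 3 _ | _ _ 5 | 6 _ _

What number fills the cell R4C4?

R2C8 = 6 (sole candidate).
R6C7 = 2 (sole candidate).
R1C8 = 7 (sole candidate).
R3C9 = 5 (sole candidate).
R4C7 = 3 (sole candidate).
R1C3 = 3 (hidden single in row 1).
R1C1 = 9 (hidden single in row 1).
R7C7 = 5 (sole candidate).
R3C3 = 7 (hidden single in row 3).
R5C4 = 5 (hidden single in row 5).
R1C5 = 5 (hidden single in row 1).
R2C3 = 5 (hidden single in row 2).
R7C9 = 3 (hidden single in row 7).
R4C3 = 2 (hidden single in column 3).
R5C6 = 2 (hidden single in row 5).
R5C1 = 4 (hidden single in row 5).
R6C3 = 8 (sole candidate).
R7C3 = 1 (sole candidate).
R4C6 = 8 (sole candidate).
R4C9 = 6 (sole candidate).
R4C4 = 1: row 4 has {2,3,4,5,6,7,8,9}; col 4 has {3,5,7,9}; box has {2,3,5,7,8,9}; main diagonal has {3,5,7,9} → only 1 remains.

1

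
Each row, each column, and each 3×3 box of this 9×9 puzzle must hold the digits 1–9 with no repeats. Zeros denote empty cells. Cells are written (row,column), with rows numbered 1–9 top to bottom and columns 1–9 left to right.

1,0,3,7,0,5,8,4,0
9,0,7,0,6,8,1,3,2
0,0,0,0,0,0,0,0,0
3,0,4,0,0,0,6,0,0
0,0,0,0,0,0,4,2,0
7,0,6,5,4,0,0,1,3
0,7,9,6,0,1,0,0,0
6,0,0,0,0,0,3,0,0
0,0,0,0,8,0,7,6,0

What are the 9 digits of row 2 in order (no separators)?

957468132

(2,4) = 4: row 2 has {1,2,3,6,7,8,9}; col 4 has {5,6,7}; box has {5,6,7,8} → only 4 remains.
(6,7) = 9: row 6 has {1,3,4,5,6,7}; col 7 has {1,3,4,6,7,8}; box has {1,2,3,4,6} → only 9 remains.
(2,2) = 5: row 2 has {1,2,3,4,6,7,8,9}; col 2 has {7}; box has {1,3,7,9} → only 5 remains.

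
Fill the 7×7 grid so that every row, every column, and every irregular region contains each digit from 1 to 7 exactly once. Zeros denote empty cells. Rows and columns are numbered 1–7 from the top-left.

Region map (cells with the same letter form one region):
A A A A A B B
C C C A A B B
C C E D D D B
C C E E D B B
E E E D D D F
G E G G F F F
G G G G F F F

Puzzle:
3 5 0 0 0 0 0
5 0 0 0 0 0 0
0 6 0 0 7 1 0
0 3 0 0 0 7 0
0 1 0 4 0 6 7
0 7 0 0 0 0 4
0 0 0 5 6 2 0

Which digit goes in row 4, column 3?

4

row 1, column 6 = 4 (sole candidate).
row 2, column 6 = 3 (sole candidate).
row 5, column 1 = 2 (sole candidate).
row 6, column 6 = 5 (sole candidate).
row 7, column 2 = 4 (sole candidate).
row 2, column 2 = 2 (sole candidate).
row 3, column 1 = 4 (sole candidate).
row 4, column 1 = 1 (sole candidate).
row 4, column 4 = 6 (sole candidate).
row 6, column 1 = 6 (sole candidate).
row 7, column 1 = 7 (sole candidate).
row 2, column 3 = 7 (sole candidate).
row 2, column 4 = 1 (sole candidate).
row 2, column 5 = 4 (sole candidate).
row 2, column 7 = 6 (sole candidate).
row 1, column 5 = 2 (sole candidate).
row 1, column 7 = 1 (sole candidate).
row 4, column 5 = 5 (sole candidate).
row 4, column 7 = 2 (sole candidate).
row 5, column 5 = 3 (sole candidate).
row 6, column 5 = 1 (sole candidate).
row 7, column 7 = 3 (sole candidate).
row 1, column 3 = 6 (sole candidate).
row 1, column 4 = 7 (sole candidate).
row 3, column 4 = 2 (sole candidate).
row 3, column 7 = 5 (sole candidate).
row 4, column 3 = 4: row 4 has {1,2,3,5,6,7}; col 3 has {6,7}; region has {1,2,6,7} → only 4 remains.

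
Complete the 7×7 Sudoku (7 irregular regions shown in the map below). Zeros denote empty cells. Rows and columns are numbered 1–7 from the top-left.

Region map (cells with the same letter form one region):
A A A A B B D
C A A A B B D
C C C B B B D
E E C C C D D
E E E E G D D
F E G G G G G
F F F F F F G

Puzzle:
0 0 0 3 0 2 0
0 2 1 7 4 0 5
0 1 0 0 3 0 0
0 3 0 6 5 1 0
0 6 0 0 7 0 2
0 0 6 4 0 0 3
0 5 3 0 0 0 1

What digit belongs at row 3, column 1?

4

row 1, column 2 = 4 (sole candidate).
row 1, column 3 = 5 (sole candidate).
row 2, column 1 = 3 (sole candidate).
row 2, column 6 = 6 (sole candidate).
row 3, column 4 = 5 (sole candidate).
row 3, column 6 = 7 (sole candidate).
row 5, column 3 = 4 (sole candidate).
row 5, column 4 = 1 (sole candidate).
row 5, column 6 = 3 (sole candidate).
row 6, column 2 = 7 (sole candidate).
row 6, column 5 = 2 (sole candidate).
row 6, column 6 = 5 (sole candidate).
row 7, column 4 = 2 (sole candidate).
row 7, column 5 = 6 (sole candidate).
row 7, column 6 = 4 (sole candidate).
row 1, column 1 = 6 (sole candidate).
row 1, column 5 = 1 (sole candidate).
row 1, column 7 = 7 (sole candidate).
row 3, column 3 = 2 (sole candidate).
row 4, column 1 = 2 (sole candidate).
row 4, column 3 = 7 (sole candidate).
row 4, column 7 = 4 (sole candidate).
row 5, column 1 = 5 (sole candidate).
row 6, column 1 = 1 (sole candidate).
row 7, column 1 = 7 (sole candidate).
row 3, column 1 = 4: row 3 has {1,2,3,5,7}; col 1 has {1,2,3,5,6,7}; region has {1,2,3,5,6,7} → only 4 remains.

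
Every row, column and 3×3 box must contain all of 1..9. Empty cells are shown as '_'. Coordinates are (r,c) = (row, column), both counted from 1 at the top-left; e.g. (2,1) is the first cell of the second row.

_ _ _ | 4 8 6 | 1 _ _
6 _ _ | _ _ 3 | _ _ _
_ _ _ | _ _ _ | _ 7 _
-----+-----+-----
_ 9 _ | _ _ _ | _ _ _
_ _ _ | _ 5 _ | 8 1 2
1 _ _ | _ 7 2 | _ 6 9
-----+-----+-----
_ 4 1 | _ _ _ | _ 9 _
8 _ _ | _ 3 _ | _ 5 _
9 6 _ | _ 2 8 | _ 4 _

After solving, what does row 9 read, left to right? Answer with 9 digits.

(4,8) = 3 (sole candidate).
(7,5) = 6 (sole candidate).
(1,8) = 2 (sole candidate).
(2,8) = 8 (sole candidate).
(1,3) = 9 (hidden single in row 1).
(7,9) = 8 (hidden single in row 7).
(8,6) = 4 (hidden single in row 8).
(4,6) = 1 (sole candidate).
(5,6) = 9 (sole candidate).
(3,6) = 5 (sole candidate).
(4,5) = 4 (sole candidate).
(7,6) = 7 (sole candidate).
(7,4) = 5 (sole candidate).
(9,4) = 1: row 9 has {2,4,6,8,9}; col 4 has {4,5}; box has {2,3,4,5,6,7,8} → only 1 remains.
(8,4) = 9 (sole candidate).
(3,4) = 2 (sole candidate).
(2,4) = 7 (sole candidate).
(8,9) = 1 (hidden single in row 8).
(8,7) = 6 (hidden single in row 8).
(3,9) = 6 (hidden single in row 3).
(9,3) = 5: in row 9, 5 can only go here (every other open cell in that row sees a 5).
(7,7) = 2 (hidden single in column 7).
(7,1) = 3 (sole candidate).
(3,1) = 4 (sole candidate).
(5,1) = 7 (sole candidate).
(5,2) = 3 (sole candidate).
(5,4) = 6 (sole candidate).
(1,1) = 5 (sole candidate).
(1,2) = 7 (sole candidate).
(1,9) = 3 (sole candidate).
(2,3) = 2 (sole candidate).
(3,7) = 9 (sole candidate).
(4,1) = 2 (sole candidate).
(4,4) = 8 (sole candidate).
(5,3) = 4 (sole candidate).
(6,3) = 8 (sole candidate).
(6,4) = 3 (sole candidate).
(8,2) = 2 (sole candidate).
(8,3) = 7 (sole candidate).
(9,9) = 7: row 9 has {1,2,4,5,6,8,9}; col 9 has {1,2,3,6,8,9}; box has {1,2,4,5,6,8,9} → only 7 remains.
(2,2) = 1 (sole candidate).
(2,5) = 9 (sole candidate).
(3,2) = 8 (sole candidate).
(3,3) = 3 (sole candidate).
(3,5) = 1 (sole candidate).
(4,3) = 6 (sole candidate).
(4,9) = 5 (sole candidate).
(6,2) = 5 (sole candidate).
(6,7) = 4 (sole candidate).
(9,7) = 3: row 9 has {1,2,4,5,6,7,8,9}; col 7 has {1,2,4,6,8,9}; box has {1,2,4,5,6,7,8,9} → only 3 remains.

965128347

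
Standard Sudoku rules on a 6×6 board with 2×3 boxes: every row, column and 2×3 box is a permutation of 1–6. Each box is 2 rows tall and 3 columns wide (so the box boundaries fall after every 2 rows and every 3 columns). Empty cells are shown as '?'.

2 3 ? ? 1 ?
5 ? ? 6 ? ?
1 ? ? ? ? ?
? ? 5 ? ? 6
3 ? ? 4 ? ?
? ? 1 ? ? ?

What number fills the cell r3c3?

r1c4 = 5 (sole candidate).
r1c6 = 4 (sole candidate).
r2c3 = 4 (sole candidate).
r4c1 = 4 (sole candidate).
r4c2 = 2 (sole candidate).
r4c5 = 3 (sole candidate).
r6c1 = 6 (sole candidate).
r1c3 = 6 (sole candidate).
r2c2 = 1 (sole candidate).
r2c5 = 2 (sole candidate).
r2c6 = 3 (sole candidate).
r3c2 = 6 (sole candidate).
r3c3 = 3: row 3 has {1,6}; col 3 has {1,4,5,6}; box has {1,2,4,5,6} → only 3 remains.

3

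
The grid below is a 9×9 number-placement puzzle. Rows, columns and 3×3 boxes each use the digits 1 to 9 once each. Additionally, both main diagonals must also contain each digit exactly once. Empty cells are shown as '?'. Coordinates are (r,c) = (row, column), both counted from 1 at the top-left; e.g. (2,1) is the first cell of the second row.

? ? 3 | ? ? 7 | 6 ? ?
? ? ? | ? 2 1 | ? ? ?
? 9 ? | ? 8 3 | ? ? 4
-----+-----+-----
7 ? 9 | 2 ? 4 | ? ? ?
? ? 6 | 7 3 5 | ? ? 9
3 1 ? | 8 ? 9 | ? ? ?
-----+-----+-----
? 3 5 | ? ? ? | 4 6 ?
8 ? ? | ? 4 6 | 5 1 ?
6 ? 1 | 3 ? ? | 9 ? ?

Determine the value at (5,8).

(1,1) = 5: row 1 has {3,6,7}; col 1 has {3,6,7,8}; box has {3,9}; main diagonal has {1,2,3,4,9} → only 5 remains.
(1,5) = 9: row 1 has {3,5,6,7}; col 5 has {2,3,4,8}; box has {1,2,3,7,8} → only 9 remains.
(2,1) = 4: row 2 has {1,2}; col 1 has {3,5,6,7,8}; box has {3,5,9} → only 4 remains.
(3,3) = 7: row 3 has {3,4,8,9}; col 3 has {1,3,5,6,9}; box has {3,4,5,9}; main diagonal has {1,2,3,4,5,9} → only 7 remains.
(5,1) = 2: row 5 has {3,5,6,7,9}; col 1 has {3,4,5,6,7,8}; box has {1,3,6,7,9} → only 2 remains.
(6,3) = 4: row 6 has {1,3,8,9}; col 3 has {1,3,5,6,7,9}; box has {1,2,3,6,7,9} → only 4 remains.
(6,5) = 6: row 6 has {1,3,4,8,9}; col 5 has {2,3,4,8,9}; box has {2,3,4,5,7,8,9} → only 6 remains.
(7,1) = 9: row 7 has {3,4,5,6}; col 1 has {2,3,4,5,6,7,8}; box has {1,3,5,6,8} → only 9 remains.
(7,4) = 1: row 7 has {3,4,5,6,9}; col 4 has {2,3,7,8}; box has {3,4,6} → only 1 remains.
(7,5) = 7: row 7 has {1,3,4,5,6,9}; col 5 has {2,3,4,6,8,9}; box has {1,3,4,6} → only 7 remains.
(8,3) = 2: row 8 has {1,4,5,6,8}; col 3 has {1,3,4,5,6,7,9}; box has {1,3,5,6,8,9} → only 2 remains.
(8,4) = 9: row 8 has {1,2,4,5,6,8}; col 4 has {1,2,3,7,8}; box has {1,3,4,6,7} → only 9 remains.
(9,5) = 5: row 9 has {1,3,6,9}; col 5 has {2,3,4,6,7,8,9}; box has {1,3,4,6,7,9} → only 5 remains.
(9,9) = 8: row 9 has {1,3,5,6,9}; col 9 has {4,9}; box has {1,4,5,6,9}; main diagonal has {1,2,3,4,5,7,9} → only 8 remains.
(1,4) = 4: row 1 has {3,5,6,7,9}; col 4 has {1,2,3,7,8,9}; box has {1,2,3,7,8,9} → only 4 remains.
(2,2) = 6: row 2 has {1,2,4}; col 2 has {1,3,9}; box has {3,4,5,7,9}; main diagonal has {1,2,3,4,5,7,8,9} → only 6 remains.
(2,3) = 8: row 2 has {1,2,4,6}; col 3 has {1,2,3,4,5,6,7,9}; box has {3,4,5,6,7,9} → only 8 remains.
(2,4) = 5: row 2 has {1,2,4,6,8}; col 4 has {1,2,3,4,7,8,9}; box has {1,2,3,4,7,8,9} → only 5 remains.
(3,1) = 1: row 3 has {3,4,7,8,9}; col 1 has {2,3,4,5,6,7,8,9}; box has {3,4,5,6,7,8,9} → only 1 remains.
(3,4) = 6: row 3 has {1,3,4,7,8,9}; col 4 has {1,2,3,4,5,7,8,9}; box has {1,2,3,4,5,7,8,9} → only 6 remains.
(3,7) = 2: row 3 has {1,3,4,6,7,8,9}; col 7 has {4,5,6,9}; box has {4,6}; anti-diagonal has {3,4,5,6,8} → only 2 remains.
(3,8) = 5: row 3 has {1,2,3,4,6,7,8,9}; col 8 has {1,6}; box has {2,4,6} → only 5 remains.
(4,5) = 1: row 4 has {2,4,7,9}; col 5 has {2,3,4,5,6,7,8,9}; box has {2,3,4,5,6,7,8,9} → only 1 remains.
(5,2) = 8: row 5 has {2,3,5,6,7,9}; col 2 has {1,3,6,9}; box has {1,2,3,4,6,7,9} → only 8 remains.
(5,7) = 1: row 5 has {2,3,5,6,7,8,9}; col 7 has {2,4,5,6,9}; box has {9} → only 1 remains.
(5,8) = 4: row 5 has {1,2,3,5,6,7,8,9}; col 8 has {1,5,6}; box has {1,9} → only 4 remains.

4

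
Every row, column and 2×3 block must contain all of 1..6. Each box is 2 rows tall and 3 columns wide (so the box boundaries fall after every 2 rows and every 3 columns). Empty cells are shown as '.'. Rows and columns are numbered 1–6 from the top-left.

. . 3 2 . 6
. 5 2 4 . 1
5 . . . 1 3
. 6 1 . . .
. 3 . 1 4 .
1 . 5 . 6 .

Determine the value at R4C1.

3

R1C1 = 4 (sole candidate).
R1C2 = 1 (sole candidate).
R1C5 = 5 (sole candidate).
R2C1 = 6 (sole candidate).
R2C5 = 3 (sole candidate).
R3C3 = 4 (sole candidate).
R3C4 = 6 (sole candidate).
R4C4 = 5 (sole candidate).
R4C5 = 2 (sole candidate).
R4C6 = 4 (sole candidate).
R5C1 = 2 (sole candidate).
R5C3 = 6 (sole candidate).
R5C6 = 5 (sole candidate).
R6C2 = 4 (sole candidate).
R6C4 = 3 (sole candidate).
R6C6 = 2 (sole candidate).
R3C2 = 2 (sole candidate).
R4C1 = 3: row 4 has {1,2,4,5,6}; col 1 has {1,2,4,5,6}; box has {1,2,4,5,6} → only 3 remains.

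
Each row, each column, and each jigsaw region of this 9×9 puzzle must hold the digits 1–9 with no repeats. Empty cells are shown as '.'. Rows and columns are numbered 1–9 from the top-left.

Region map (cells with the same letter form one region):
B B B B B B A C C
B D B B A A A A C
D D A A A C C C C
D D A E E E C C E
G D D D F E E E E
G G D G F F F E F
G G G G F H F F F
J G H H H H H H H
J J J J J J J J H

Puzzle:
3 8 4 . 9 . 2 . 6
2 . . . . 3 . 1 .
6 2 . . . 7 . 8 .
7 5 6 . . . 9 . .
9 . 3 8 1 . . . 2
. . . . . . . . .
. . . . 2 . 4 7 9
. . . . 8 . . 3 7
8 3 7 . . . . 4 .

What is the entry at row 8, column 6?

9

row 1, column 8 = 5: row 1 has {2,3,4,6,8,9}; col 8 has {1,3,4,7,8}; region has {6,7,8,9} → only 5 remains.
row 2, column 3 = 5: row 2 has {1,2,3}; col 3 has {3,4,6,7}; region has {2,3,4,8,9} → only 5 remains.
row 2, column 9 = 4: row 2 has {1,2,3,5}; col 9 has {2,6,7,9}; region has {5,6,7,8,9} → only 4 remains.
row 3, column 3 = 9: row 3 has {2,6,7,8}; col 3 has {3,4,5,6,7}; region has {1,2,3,6} → only 9 remains.
row 4, column 8 = 2: row 4 has {5,6,7,9}; col 8 has {1,3,4,5,7,8}; region has {4,5,6,7,8,9} → only 2 remains.
row 5, column 2 = 4: row 5 has {1,2,3,8,9}; col 2 has {2,3,5,8}; region has {2,3,5,6,7,8} → only 4 remains.
row 5, column 8 = 6: row 5 has {1,2,3,4,8,9}; col 8 has {1,2,3,4,5,7,8}; region has {2} → only 6 remains.
row 6, column 3 = 1: row 6 has {}; col 3 has {3,4,5,6,7,9}; region has {2,3,4,5,6,7,8} → only 1 remains.
row 6, column 8 = 9: row 6 has {1}; col 8 has {1,2,3,4,5,6,7,8}; region has {2,6} → only 9 remains.
row 7, column 3 = 8: row 7 has {2,4,7,9}; col 3 has {1,3,4,5,6,7,9}; region has {9} → only 8 remains.
row 8, column 3 = 2: row 8 has {3,7,8}; col 3 has {1,3,4,5,6,7,8,9}; region has {3,7,8} → only 2 remains.
row 1, column 6 = 1: row 1 has {2,3,4,5,6,8,9}; col 6 has {3,7}; region has {2,3,4,5,8,9} → only 1 remains.
row 2, column 2 = 9: row 2 has {1,2,3,4,5}; col 2 has {2,3,4,5,8}; region has {1,2,3,4,5,6,7,8} → only 9 remains.
row 2, column 5 = 7: row 2 has {1,2,3,4,5,9}; col 5 has {1,2,8,9}; region has {1,2,3,6,9} → only 7 remains.
row 2, column 7 = 8: row 2 has {1,2,3,4,5,7,9}; col 7 has {2,4,9}; region has {1,2,3,6,7,9} → only 8 remains.
row 5, column 6 = 5: row 5 has {1,2,3,4,6,8,9}; col 6 has {1,3,7}; region has {2,6,9} → only 5 remains.
row 5, column 7 = 7: row 5 has {1,2,3,4,5,6,8,9}; col 7 has {2,4,8,9}; region has {2,5,6,9} → only 7 remains.
row 7, column 6 = 6: row 7 has {2,4,7,8,9}; col 6 has {1,3,5,7}; region has {2,3,7,8} → only 6 remains.
row 1, column 4 = 7: row 1 has {1,2,3,4,5,6,8,9}; col 4 has {8}; region has {1,2,3,4,5,8,9} → only 7 remains.
row 2, column 4 = 6: row 2 has {1,2,3,4,5,7,8,9}; col 4 has {7,8}; region has {1,2,3,4,5,7,8,9} → only 6 remains.
row 6, column 6 = 8: row 6 has {1,9}; col 6 has {1,3,5,6,7}; region has {1,2,4,7,9} → only 8 remains.
row 7, column 2 = 1: row 7 has {2,4,6,7,8,9}; col 2 has {2,3,4,5,8,9}; region has {8,9} → only 1 remains.
row 8, column 2 = 6: row 8 has {2,3,7,8}; col 2 has {1,2,3,4,5,8,9}; region has {1,8,9} → only 6 remains.
row 4, column 6 = 4: row 4 has {2,5,6,7,9}; col 6 has {1,3,5,6,7,8}; region has {2,5,6,7,9} → only 4 remains.
row 6, column 2 = 7: row 6 has {1,8,9}; col 2 has {1,2,3,4,5,6,8,9}; region has {1,6,8,9} → only 7 remains.
row 7, column 1 = 5: row 7 has {1,2,4,6,7,8,9}; col 1 has {2,3,6,7,8,9}; region has {1,6,7,8,9} → only 5 remains.
row 7, column 4 = 3: row 7 has {1,2,4,5,6,7,8,9}; col 4 has {6,7,8}; region has {1,5,6,7,8,9} → only 3 remains.
row 8, column 1 = 1: row 8 has {2,3,6,7,8}; col 1 has {2,3,5,6,7,8,9}; region has {3,4,7,8} → only 1 remains.
row 8, column 6 = 9: row 8 has {1,2,3,6,7,8}; col 6 has {1,3,4,5,6,7,8}; region has {2,3,6,7,8} → only 9 remains.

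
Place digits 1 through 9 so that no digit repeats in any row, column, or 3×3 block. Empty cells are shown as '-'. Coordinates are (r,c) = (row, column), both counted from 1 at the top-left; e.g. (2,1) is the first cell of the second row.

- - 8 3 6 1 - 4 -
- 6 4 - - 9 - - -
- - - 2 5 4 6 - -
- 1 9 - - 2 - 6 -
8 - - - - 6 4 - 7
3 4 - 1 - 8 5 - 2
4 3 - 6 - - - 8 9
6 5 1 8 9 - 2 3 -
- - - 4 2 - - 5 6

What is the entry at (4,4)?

(1,9) = 5 (sole candidate).
(2,4) = 7 (sole candidate).
(2,5) = 8 (sole candidate).
(4,4) = 5: row 4 has {1,2,6,9}; col 4 has {1,2,3,4,6,7,8}; box has {1,2,6,8} → only 5 remains.

5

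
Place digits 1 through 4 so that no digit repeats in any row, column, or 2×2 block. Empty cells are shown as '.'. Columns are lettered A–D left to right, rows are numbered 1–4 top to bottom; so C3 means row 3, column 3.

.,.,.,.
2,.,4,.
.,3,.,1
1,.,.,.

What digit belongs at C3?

B2 = 1: row 2 has {2,4}; col 2 has {3}; box has {2} → only 1 remains.
D2 = 3: row 2 has {1,2,4}; col 4 has {1}; box has {4} → only 3 remains.
A3 = 4: row 3 has {1,3}; col 1 has {1,2}; box has {1,3} → only 4 remains.
C3 = 2: row 3 has {1,3,4}; col 3 has {4}; box has {1} → only 2 remains.

2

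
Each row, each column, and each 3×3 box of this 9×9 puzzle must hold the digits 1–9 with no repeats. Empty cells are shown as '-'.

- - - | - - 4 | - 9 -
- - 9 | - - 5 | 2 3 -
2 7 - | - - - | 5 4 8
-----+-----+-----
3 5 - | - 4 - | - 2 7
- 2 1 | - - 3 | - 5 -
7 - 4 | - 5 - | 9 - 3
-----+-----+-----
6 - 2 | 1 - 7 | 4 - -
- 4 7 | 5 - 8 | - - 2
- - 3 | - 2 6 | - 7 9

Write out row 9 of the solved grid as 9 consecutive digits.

R3C3 = 6 (sole candidate).
R4C3 = 8 (sole candidate).
R5C1 = 9 (sole candidate).
R6C2 = 6 (sole candidate).
R7C8 = 8 (sole candidate).
R7C9 = 5 (sole candidate).
R8C1 = 1 (sole candidate).
R8C8 = 6 (sole candidate).
R9C2 = 8: row 9 has {2,3,6,7,9}; col 2 has {2,4,5,6,7}; box has {1,2,3,4,6,7} → only 8 remains.
R9C4 = 4: row 9 has {2,3,6,7,8,9}; col 4 has {1,5}; box has {1,2,5,6,7,8} → only 4 remains.
R9C7 = 1: row 9 has {2,3,4,6,7,8,9}; col 7 has {2,4,5,9}; box has {2,4,5,6,7,8,9} → only 1 remains.
R1C3 = 5 (sole candidate).
R2C2 = 1 (sole candidate).
R2C9 = 6 (sole candidate).
R4C7 = 6 (sole candidate).
R5C7 = 8 (sole candidate).
R5C9 = 4 (sole candidate).
R6C8 = 1 (sole candidate).
R7C2 = 9 (sole candidate).
R7C5 = 3 (sole candidate).
R8C5 = 9 (sole candidate).
R8C7 = 3 (sole candidate).
R9C1 = 5: row 9 has {1,2,3,4,6,7,8,9}; col 1 has {1,2,3,6,7,9}; box has {1,2,3,4,6,7,8,9} → only 5 remains.

583426179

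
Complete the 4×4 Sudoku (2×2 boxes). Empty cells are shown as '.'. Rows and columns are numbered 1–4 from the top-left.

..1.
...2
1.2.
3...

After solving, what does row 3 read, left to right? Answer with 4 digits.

r2c1 = 4: row 2 has {2}; col 1 has {1,3}; box has {} → only 4 remains.
r2c3 = 3: row 2 has {2,4}; col 3 has {1,2}; box has {1,2} → only 3 remains.
r3c2 = 4: row 3 has {1,2}; col 2 has {}; box has {1,3} → only 4 remains.
r3c4 = 3: row 3 has {1,2,4}; col 4 has {2}; box has {2} → only 3 remains.

1423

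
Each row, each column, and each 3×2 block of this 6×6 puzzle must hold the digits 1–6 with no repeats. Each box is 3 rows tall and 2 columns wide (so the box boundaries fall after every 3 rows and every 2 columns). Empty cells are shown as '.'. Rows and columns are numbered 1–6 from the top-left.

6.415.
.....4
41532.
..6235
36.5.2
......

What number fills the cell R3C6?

R1C6 = 3 (sole candidate).
R2C3 = 2 (sole candidate).
R2C4 = 6 (sole candidate).
R2C5 = 1 (sole candidate).
R3C6 = 6: row 3 has {1,2,3,4,5}; col 6 has {2,3,4,5}; box has {1,2,3,4,5} → only 6 remains.

6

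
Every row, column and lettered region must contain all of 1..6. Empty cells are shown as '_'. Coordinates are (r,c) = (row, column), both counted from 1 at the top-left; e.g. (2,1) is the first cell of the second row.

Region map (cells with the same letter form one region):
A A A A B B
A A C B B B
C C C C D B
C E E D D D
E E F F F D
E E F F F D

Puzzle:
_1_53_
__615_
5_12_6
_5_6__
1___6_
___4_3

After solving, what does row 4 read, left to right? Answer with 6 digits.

(3,5) = 4 (sole candidate).
(5,4) = 3 (sole candidate).
(3,2) = 3 (sole candidate).
(4,1) = 4: row 4 has {5,6}; col 1 has {1,5}; region has {1,2,3,5,6} → only 4 remains.
(1,1) = 6 (hidden single in row 1).
(6,1) = 2 (sole candidate).
(6,2) = 6 (sole candidate).
(6,3) = 5 (sole candidate).
(6,5) = 1 (sole candidate).
(2,1) = 3 (sole candidate).
(4,3) = 3: row 4 has {4,5,6}; col 3 has {1,5,6}; region has {1,2,5,6} → only 3 remains.
(4,5) = 2: row 4 has {3,4,5,6}; col 5 has {1,3,4,5,6}; region has {3,4,6} → only 2 remains.
(4,6) = 1: row 4 has {2,3,4,5,6}; col 6 has {3,6}; region has {2,3,4,6} → only 1 remains.

453621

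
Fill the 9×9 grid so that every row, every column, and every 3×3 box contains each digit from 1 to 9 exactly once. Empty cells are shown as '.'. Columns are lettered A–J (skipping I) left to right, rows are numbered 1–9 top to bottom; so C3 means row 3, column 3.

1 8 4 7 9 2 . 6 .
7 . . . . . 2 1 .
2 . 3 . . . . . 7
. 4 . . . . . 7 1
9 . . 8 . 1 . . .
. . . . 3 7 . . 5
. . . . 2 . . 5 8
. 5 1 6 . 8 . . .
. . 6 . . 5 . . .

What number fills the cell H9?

3

J1 = 3 (sole candidate).
G1 = 5 (sole candidate).
E2 = 8 (hidden single in row 2).
B6 = 1 (hidden single in row 6).
G7 = 6 (hidden single in row 7).
A6 = 6 (hidden single in row 6).
D7 = 1 (hidden single in row 7).
E3 = 1 (hidden single in row 3).
D3 = 5 (hidden single in row 3).
C2 = 5 (hidden single in row 2).
E5 = 5 (hidden single in row 5).
E4 = 6 (sole candidate).
F4 = 9 (sole candidate).
D4 = 2 (sole candidate).
D6 = 4 (sole candidate).
D2 = 3 (sole candidate).
C4 = 8 (sole candidate).
G4 = 3 (sole candidate).
G5 = 4 (sole candidate).
H5 = 2 (sole candidate).
J5 = 6 (sole candidate).
C6 = 2 (sole candidate).
D9 = 9 (sole candidate).
A4 = 5 (sole candidate).
C5 = 7 (sole candidate).
C7 = 9 (sole candidate).
B5 = 3 (sole candidate).
B7 = 7 (sole candidate).
B9 = 2 (sole candidate).
J9 = 4 (sole candidate).
J2 = 9 (sole candidate).
G3 = 8 (sole candidate).
H3 = 4 (sole candidate).
G6 = 9 (sole candidate).
H6 = 8 (sole candidate).
G8 = 7 (sole candidate).
J8 = 2 (sole candidate).
E9 = 7 (sole candidate).
G9 = 1 (sole candidate).
H9 = 3: row 9 has {1,2,4,5,6,7,9}; col 8 has {1,2,4,5,6,7,8}; box has {1,2,4,5,6,7,8} → only 3 remains.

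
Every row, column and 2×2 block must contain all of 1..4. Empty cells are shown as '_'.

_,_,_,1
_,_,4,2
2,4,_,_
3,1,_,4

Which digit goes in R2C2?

R1C1 = 4 (sole candidate).
R1C3 = 3 (sole candidate).
R2C1 = 1 (sole candidate).
R2C2 = 3: row 2 has {1,2,4}; col 2 has {1,4}; box has {1,4} → only 3 remains.

3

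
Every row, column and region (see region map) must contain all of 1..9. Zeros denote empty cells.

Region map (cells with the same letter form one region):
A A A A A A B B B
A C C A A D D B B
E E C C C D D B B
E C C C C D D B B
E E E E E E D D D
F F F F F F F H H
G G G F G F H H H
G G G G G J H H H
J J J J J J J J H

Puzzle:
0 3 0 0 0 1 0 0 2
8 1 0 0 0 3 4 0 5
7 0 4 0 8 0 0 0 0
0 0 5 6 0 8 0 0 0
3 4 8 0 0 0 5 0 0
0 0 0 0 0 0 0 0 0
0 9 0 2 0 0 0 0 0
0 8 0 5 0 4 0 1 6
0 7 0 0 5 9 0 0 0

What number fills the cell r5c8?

r4c2 = 2: row 4 has {5,6,8}; col 2 has {1,3,4,7,8,9}; region has {1,4,5,6,8} → only 2 remains.
r8c1 = 2: row 8 has {1,4,5,6,8}; col 1 has {3,7,8}; region has {5,8,9} → only 2 remains.
r1c1 = 5: in row 1, 5 can only go here (every other open cell in that row sees a 5).
r2c5 = 2: in row 2, 2 can only go here (every other open cell in that row sees a 2).
r2c8 = 6: in row 2, 6 can only go here (every other open cell in that row sees a 6).
r3c2 = 5: in row 3, 5 can only go here (every other open cell in that row sees a 5).
r6c2 = 6: row 6 has {}; col 2 has {1,2,3,4,5,7,8,9}; region has {2} → only 6 remains.
r6c8 = 2: in row 6, 2 can only go here (every other open cell in that row sees a 2).
r5c6 = 2: in row 5, 2 can only go here (every other open cell in that row sees a 2).
r3c6 = 6: row 3 has {4,5,7,8}; col 6 has {1,2,3,4,8,9}; region has {3,4,5,8} → only 6 remains.
r3c7 = 2: in row 3, 2 can only go here (every other open cell in that row sees a 2).
r3c9 = 1: in row 3, 1 can only go here (every other open cell in that row sees a 1).
r5c5 = 6: in row 5, 6 can only go here (every other open cell in that row sees a 6).
r1c3 = 6: in row 1, 6 can only go here (every other open cell in that row sees a 6).
r5c4 = 1: in row 5, 1 can only go here (every other open cell in that row sees a 1).
r4c1 = 9: row 4 has {2,5,6,8}; col 1 has {2,3,5,7,8}; region has {1,2,3,4,5,6,7,8} → only 9 remains.
r4c7 = 1: in row 4, 1 can only go here (every other open cell in that row sees a 1).
r6c6 = 5: in row 6, 5 can only go here (every other open cell in that row sees a 5).
r7c6 = 7: row 7 has {2,9}; col 6 has {1,2,3,4,5,6,8,9}; region has {2,5,6} → only 7 remains.
r6c9 = 7: in row 6, 7 can only go here (every other open cell in that row sees a 7).
r5c9 = 9: row 5 has {1,2,3,4,5,6,8}; col 9 has {1,2,5,6,7}; region has {1,2,3,4,5,6,8} → only 9 remains.
r5c8 = 7: row 5 has {1,2,3,4,5,6,8,9}; col 8 has {1,2,6}; region has {1,2,3,4,5,6,8,9} → only 7 remains.

7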